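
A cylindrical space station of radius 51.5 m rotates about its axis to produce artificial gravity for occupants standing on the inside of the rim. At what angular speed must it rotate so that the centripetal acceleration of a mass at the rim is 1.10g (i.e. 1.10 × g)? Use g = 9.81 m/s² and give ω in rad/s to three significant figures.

Centripetal acceleration a_c = ω²r. Setting ω²r = 1.10g:
ω = √(1.10g / r) = √(1.10 × 9.81 / 51.5) = √0.2095 = 0.4577 rad/s.

0.458 rad/s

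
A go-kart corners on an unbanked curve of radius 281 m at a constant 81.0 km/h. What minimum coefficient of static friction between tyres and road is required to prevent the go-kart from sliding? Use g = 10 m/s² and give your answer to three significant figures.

v = 81.0/3.6 = 22.50 m/s.
Friction provides the centripetal force: μ_s m g = m v²/r, so μ_s = v²/(g r) = (22.50)²/(10.0 × 281) = 506.2/2810 = 0.1802.

0.180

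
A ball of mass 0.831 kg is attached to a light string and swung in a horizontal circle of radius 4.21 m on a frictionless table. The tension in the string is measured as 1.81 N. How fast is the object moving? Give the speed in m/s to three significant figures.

T = m v²/r ⇒ v = √(T r / m) = √(1.81 × 4.21 / 0.831) = √9.170 = 3.028 m/s.

3.03 m/s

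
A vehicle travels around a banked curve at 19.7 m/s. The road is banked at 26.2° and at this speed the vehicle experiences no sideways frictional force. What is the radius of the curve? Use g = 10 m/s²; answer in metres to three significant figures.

Frictionless banking: tanθ = v²/(rg), so r = v²/(g tanθ).
r = (19.7)²/(10.0 × tan 26.2°) = 388.1/(10.0 × 0.4921) = 388.1/4.921 = 78.87 m.

78.9 m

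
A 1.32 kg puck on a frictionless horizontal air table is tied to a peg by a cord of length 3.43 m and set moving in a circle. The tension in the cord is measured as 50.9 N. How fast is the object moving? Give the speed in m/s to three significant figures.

11.5 m/s

T = m v²/r ⇒ v = √(T r / m) = √(50.9 × 3.43 / 1.32) = √132.3 = 11.50 m/s.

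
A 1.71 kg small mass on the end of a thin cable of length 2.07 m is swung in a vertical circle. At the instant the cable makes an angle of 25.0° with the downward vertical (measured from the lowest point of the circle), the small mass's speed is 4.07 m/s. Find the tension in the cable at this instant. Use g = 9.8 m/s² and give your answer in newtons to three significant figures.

28.9 N

Take the radial direction toward the centre of the circle as positive. The component of the weight along the string toward the centre is −mg cos φ (φ measured from the bottom), so Newton's second law along the string gives T − mg cos φ = m v²/r.
cos 25.0° = 0.9063, so T = m(v²/r + g cos φ) = 1.71 × ((4.07)²/2.07 + 9.8 × 0.9063) = 1.71 × (8.002 + (8.882)) = 1.71 × 16.88 = 28.87 N.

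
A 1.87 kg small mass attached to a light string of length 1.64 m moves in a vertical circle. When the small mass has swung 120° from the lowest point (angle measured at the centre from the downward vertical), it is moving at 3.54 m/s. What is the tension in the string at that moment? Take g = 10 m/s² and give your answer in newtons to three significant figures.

Take the radial direction toward the centre of the circle as positive. The component of the weight along the string toward the centre is −mg cos φ (φ measured from the bottom), so Newton's second law along the string gives T − mg cos φ = m v²/r.
cos 120° = -0.5000, so T = m(v²/r + g cos φ) = 1.87 × ((3.54)²/1.64 + 10.0 × -0.5000) = 1.87 × (7.641 + (-5.000)) = 1.87 × 2.641 = 4.939 N.

4.94 N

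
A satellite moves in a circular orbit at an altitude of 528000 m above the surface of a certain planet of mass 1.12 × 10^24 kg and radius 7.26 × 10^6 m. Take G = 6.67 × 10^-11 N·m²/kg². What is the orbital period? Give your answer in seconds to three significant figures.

r = R + h = 7.26 × 10^6 + 528000 = 7.788 × 10^6 m. Gravity provides the centripetal force: G M m / r² = m v² / r ⇒ v = √(GM/r) = 3097 m/s.
T = 2πr/v = 2π × 7.788 × 10^6 / 3097 = 15800 s.

15800 s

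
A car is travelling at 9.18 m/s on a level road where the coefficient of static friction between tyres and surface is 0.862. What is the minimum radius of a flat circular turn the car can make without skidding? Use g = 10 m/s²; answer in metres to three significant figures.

9.78 m

At the limit, μ_s m g = m v²/r, so r_min = v²/(μ_s g) = (9.18)²/(0.862 × 10.0) = 84.27/8.620 = 9.776 m.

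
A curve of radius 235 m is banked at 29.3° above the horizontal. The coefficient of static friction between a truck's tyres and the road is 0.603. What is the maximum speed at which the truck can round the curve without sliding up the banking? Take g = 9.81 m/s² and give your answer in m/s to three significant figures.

At the maximum speed, friction acts down the slope at its limiting value f = μN. Radially (horizontal, toward centre): N sinθ + μN cosθ = mv²/r. Vertically: N cosθ − μN sinθ = mg.
Dividing: v² = r g (sinθ + μcosθ)/(cosθ − μsinθ).
sinθ + μcosθ = 0.4894 + 0.603×0.8721 = 1.015; cosθ − μsinθ = 0.8721 − 0.603×0.4894 = 0.5770.
v² = 235 × 9.81 × 1.015/0.5770 = 4056 m²/s², so v = 63.69 m/s.

63.7 m/s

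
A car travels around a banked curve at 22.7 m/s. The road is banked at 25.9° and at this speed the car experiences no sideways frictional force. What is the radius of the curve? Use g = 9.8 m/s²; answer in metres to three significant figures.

108 m

Frictionless banking: tanθ = v²/(rg), so r = v²/(g tanθ).
r = (22.7)²/(9.8 × tan 25.9°) = 515.3/(9.8 × 0.4856) = 515.3/4.759 = 108.3 m.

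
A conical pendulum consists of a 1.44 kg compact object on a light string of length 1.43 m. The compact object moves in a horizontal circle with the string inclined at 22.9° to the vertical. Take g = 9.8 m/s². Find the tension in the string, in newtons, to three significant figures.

Vertically the bob has no acceleration, so T cosθ = mg.
T = mg/cosθ = 1.44 × 9.8 / cos 22.9° = 14.11/0.9212 = 15.32 N.

15.3 N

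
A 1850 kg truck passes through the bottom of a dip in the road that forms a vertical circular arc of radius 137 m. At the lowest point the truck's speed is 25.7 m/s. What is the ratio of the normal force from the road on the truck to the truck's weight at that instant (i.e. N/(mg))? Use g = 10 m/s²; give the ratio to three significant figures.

1.48

At the bottom, N − mg = mv²/r, so N = m(v²/r + g) and N/(mg) = v²/(rg) + 1 = (25.7)²/(137 × 10.0) + 1 = 0.4821 + 1 = 1.482.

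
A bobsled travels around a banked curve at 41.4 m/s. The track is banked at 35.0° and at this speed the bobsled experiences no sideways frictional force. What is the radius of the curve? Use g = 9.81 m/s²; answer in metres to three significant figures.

250 m

Frictionless banking: tanθ = v²/(rg), so r = v²/(g tanθ).
r = (41.4)²/(9.81 × tan 35.0°) = 1714/(9.81 × 0.7002) = 1714/6.869 = 249.5 m.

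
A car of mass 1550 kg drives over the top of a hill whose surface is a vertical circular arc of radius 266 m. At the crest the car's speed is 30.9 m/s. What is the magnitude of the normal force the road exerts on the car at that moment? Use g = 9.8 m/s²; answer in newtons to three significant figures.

At the crest the centripetal acceleration points downward (toward the centre of the arc), so mg − N = mv²/r.
N = m(g − v²/r) = 1550 × (9.8 − (30.9)²/266) = 1550 × (9.8 − 3.590) = 1550 × 6.210 = 9626 N.

9630 N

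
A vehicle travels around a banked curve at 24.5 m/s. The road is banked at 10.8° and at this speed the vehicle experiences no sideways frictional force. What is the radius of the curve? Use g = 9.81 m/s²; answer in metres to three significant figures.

Frictionless banking: tanθ = v²/(rg), so r = v²/(g tanθ).
r = (24.5)²/(9.81 × tan 10.8°) = 600.2/(9.81 × 0.1908) = 600.2/1.871 = 320.8 m.

321 m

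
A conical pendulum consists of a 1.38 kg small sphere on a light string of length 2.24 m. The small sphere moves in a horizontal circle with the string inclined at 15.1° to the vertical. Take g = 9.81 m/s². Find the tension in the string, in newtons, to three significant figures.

Vertically the bob has no acceleration, so T cosθ = mg.
T = mg/cosθ = 1.38 × 9.81 / cos 15.1° = 13.54/0.9655 = 14.02 N.

14.0 N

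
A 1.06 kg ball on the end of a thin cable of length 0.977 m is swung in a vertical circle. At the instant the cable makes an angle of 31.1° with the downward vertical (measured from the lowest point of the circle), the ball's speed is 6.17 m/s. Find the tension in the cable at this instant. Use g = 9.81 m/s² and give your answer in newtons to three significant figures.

50.2 N

Take the radial direction toward the centre of the circle as positive. The component of the weight along the string toward the centre is −mg cos φ (φ measured from the bottom), so Newton's second law along the string gives T − mg cos φ = m v²/r.
cos 31.1° = 0.8563, so T = m(v²/r + g cos φ) = 1.06 × ((6.17)²/0.977 + 9.81 × 0.8563) = 1.06 × (38.97 + (8.400)) = 1.06 × 47.37 = 50.21 N.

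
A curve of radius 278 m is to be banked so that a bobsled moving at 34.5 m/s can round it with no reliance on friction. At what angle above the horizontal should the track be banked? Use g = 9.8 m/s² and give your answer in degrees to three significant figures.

With no friction, the horizontal component of the normal force provides the centripetal force: N sinθ = mv²/r, while N cosθ = mg vertically.
Dividing: tanθ = v²/(r g) = (34.5)²/(278 × 9.8) = 1190/2724 = 0.4369.
θ = arctan(0.4369) = 23.60°.

23.6°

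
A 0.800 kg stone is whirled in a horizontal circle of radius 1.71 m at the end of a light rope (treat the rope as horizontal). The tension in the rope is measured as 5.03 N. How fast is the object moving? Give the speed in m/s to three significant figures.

3.28 m/s

T = m v²/r ⇒ v = √(T r / m) = √(5.03 × 1.71 / 0.800) = √10.75 = 3.279 m/s.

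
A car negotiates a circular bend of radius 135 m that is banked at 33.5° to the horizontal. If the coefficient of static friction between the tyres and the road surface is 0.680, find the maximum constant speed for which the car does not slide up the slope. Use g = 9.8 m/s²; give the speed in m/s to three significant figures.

At the maximum speed, friction acts down the slope at its limiting value f = μN. Radially (horizontal, toward centre): N sinθ + μN cosθ = mv²/r. Vertically: N cosθ − μN sinθ = mg.
Dividing: v² = r g (sinθ + μcosθ)/(cosθ − μsinθ).
sinθ + μcosθ = 0.5519 + 0.680×0.8339 = 1.119; cosθ − μsinθ = 0.8339 − 0.680×0.5519 = 0.4586.
v² = 135 × 9.8 × 1.119/0.4586 = 3228 m²/s², so v = 56.82 m/s.

56.8 m/s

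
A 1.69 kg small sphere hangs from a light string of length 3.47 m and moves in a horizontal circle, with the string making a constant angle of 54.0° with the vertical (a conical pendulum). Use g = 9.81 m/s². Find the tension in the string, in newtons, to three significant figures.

Vertically the bob has no acceleration, so T cosθ = mg.
T = mg/cosθ = 1.69 × 9.81 / cos 54.0° = 16.58/0.5878 = 28.21 N.

28.2 N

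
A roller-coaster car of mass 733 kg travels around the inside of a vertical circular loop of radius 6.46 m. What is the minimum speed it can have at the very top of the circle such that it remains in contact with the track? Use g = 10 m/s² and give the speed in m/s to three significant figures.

8.04 m/s

At the highest point the centre is directly below, so both the weight and N act inward: N + mg = mv²/r.
At minimum speed N → 0, so mg = mv_min²/r ⇒ v_min = √(g r) = √(10.0 × 6.46) = 8.037 m/s.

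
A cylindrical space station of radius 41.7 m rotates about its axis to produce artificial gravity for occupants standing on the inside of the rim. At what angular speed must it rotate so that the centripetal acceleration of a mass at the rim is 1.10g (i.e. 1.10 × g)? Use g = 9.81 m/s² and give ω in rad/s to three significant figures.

0.509 rad/s

Centripetal acceleration a_c = ω²r. Setting ω²r = 1.10g:
ω = √(1.10g / r) = √(1.10 × 9.81 / 41.7) = √0.2588 = 0.5087 rad/s.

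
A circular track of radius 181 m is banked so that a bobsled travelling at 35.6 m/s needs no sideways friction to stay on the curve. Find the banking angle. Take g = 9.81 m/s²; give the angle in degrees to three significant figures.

35.5°

For a frictionless banked turn: horizontally N sinθ = mv²/r and vertically N cosθ = mg.
Dividing: tanθ = v²/(r g) = (35.6)²/(181 × 9.81) = 1267/1776 = 0.7138.
θ = arctan(0.7138) = 35.52°.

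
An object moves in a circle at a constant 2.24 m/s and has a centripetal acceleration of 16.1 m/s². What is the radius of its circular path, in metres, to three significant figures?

0.312 m

a_c = v²/r ⇒ r = v²/a_c = (2.24)²/16.1 = 5.018/16.1 = 0.3117 m.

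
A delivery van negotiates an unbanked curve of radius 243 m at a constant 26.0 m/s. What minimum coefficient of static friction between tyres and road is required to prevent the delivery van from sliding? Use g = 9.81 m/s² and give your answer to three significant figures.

Friction provides the centripetal force: μ_s m g = m v²/r, so μ_s = v²/(g r) = (26.00)²/(9.81 × 243) = 676.0/2384 = 0.2836.

0.284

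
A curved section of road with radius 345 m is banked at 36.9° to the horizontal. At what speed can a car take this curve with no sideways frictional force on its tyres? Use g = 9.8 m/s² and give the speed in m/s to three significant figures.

On a frictionless banked curve, N sinθ = mv²/r and N cosθ = mg, so tanθ = v²/(rg).
v = √(r g tanθ) = √(345 × 9.8 × tan 36.9°) = √(345 × 9.8 × 0.7508) = √2539 = 50.38 m/s.

50.4 m/s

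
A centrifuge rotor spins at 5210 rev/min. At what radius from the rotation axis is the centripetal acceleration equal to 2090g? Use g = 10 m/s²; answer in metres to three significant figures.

ω = 5210 rev/min × 2π/60 = 545.6 rad/s.
a_c = ω²r = 2090g ⇒ r = 2090 × 10.0 / (545.6)² = 20900/297700 = 0.07021 m.

0.0702 m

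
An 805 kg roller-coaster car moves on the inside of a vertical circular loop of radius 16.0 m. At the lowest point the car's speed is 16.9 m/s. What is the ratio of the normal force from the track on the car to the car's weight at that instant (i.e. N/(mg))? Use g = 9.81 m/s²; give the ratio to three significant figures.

2.82

At the bottom, N − mg = mv²/r, so N = m(v²/r + g) and N/(mg) = v²/(rg) + 1 = (16.9)²/(16.0 × 9.81) + 1 = 1.820 + 1 = 2.820.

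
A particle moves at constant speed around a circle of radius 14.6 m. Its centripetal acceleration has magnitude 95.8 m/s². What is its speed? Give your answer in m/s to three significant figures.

a_c = v²/r ⇒ v = √(a_c · r) = √(95.8 × 14.6) = √1399 = 37.40 m/s.

37.4 m/s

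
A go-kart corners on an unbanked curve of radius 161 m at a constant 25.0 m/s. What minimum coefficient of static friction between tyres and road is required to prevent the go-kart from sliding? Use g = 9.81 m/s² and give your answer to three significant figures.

Friction provides the centripetal force: μ_s m g = m v²/r, so μ_s = v²/(g r) = (25.00)²/(9.81 × 161) = 625.0/1579 = 0.3957.

0.396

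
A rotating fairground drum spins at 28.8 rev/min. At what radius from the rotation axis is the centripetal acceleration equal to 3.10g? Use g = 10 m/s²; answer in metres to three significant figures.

ω = 28.8 rev/min × 2π/60 = 3.016 rad/s.
a_c = ω²r = 3.10g ⇒ r = 3.10 × 10.0 / (3.016)² = 31.00/9.096 = 3.408 m.

3.41 m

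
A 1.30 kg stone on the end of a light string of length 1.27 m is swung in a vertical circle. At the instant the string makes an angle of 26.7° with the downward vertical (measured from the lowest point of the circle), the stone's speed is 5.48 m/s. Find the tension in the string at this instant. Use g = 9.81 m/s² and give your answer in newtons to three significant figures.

42.1 N

Take the radial direction toward the centre of the circle as positive. The component of the weight along the string toward the centre is −mg cos φ (φ measured from the bottom), so Newton's second law along the string gives T − mg cos φ = m v²/r.
cos 26.7° = 0.8934, so T = m(v²/r + g cos φ) = 1.30 × ((5.48)²/1.27 + 9.81 × 0.8934) = 1.30 × (23.65 + (8.764)) = 1.30 × 32.41 = 42.13 N.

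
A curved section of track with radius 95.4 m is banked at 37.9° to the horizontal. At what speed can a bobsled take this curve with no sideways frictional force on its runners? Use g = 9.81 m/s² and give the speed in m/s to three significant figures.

27.0 m/s

On a frictionless banked curve, N sinθ = mv²/r and N cosθ = mg, so tanθ = v²/(rg).
v = √(r g tanθ) = √(95.4 × 9.81 × tan 37.9°) = √(95.4 × 9.81 × 0.7785) = √728.6 = 26.99 m/s.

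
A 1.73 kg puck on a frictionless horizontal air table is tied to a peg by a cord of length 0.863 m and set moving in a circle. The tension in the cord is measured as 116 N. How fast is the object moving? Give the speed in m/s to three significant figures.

T = m v²/r ⇒ v = √(T r / m) = √(116 × 0.863 / 1.73) = √57.87 = 7.607 m/s.

7.61 m/s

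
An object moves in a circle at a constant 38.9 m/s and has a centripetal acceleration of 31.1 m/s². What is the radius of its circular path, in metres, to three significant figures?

a_c = v²/r ⇒ r = v²/a_c = (38.9)²/31.1 = 1513/31.1 = 48.66 m.

48.7 m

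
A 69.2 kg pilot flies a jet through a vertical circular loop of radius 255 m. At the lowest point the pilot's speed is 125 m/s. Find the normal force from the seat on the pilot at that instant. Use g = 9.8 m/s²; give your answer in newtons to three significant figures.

At the lowest point, N points up (toward the centre) and the weight mg points down (away from the centre), so the net inward force is N − mg = mv²/r.
N = m(v²/r + g) = 69.2 × ((125)²/255 + 9.8) = 69.2 × (61.27 + 9.8) = 69.2 × 71.07 = 4918 N.

4920 N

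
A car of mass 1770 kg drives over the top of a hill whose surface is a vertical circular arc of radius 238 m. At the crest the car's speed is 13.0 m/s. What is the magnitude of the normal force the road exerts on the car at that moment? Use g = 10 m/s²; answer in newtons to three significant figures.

At the crest the centripetal acceleration points downward (toward the centre of the arc), so mg − N = mv²/r.
N = m(g − v²/r) = 1770 × (10.0 − (13.0)²/238) = 1770 × (10.0 − 0.7101) = 1770 × 9.290 = 16440 N.

16400 N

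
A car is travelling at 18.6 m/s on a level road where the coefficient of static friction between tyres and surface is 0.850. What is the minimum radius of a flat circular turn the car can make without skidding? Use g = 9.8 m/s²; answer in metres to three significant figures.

41.5 m

At the limit, μ_s m g = m v²/r, so r_min = v²/(μ_s g) = (18.6)²/(0.850 × 9.8) = 346.0/8.330 = 41.53 m.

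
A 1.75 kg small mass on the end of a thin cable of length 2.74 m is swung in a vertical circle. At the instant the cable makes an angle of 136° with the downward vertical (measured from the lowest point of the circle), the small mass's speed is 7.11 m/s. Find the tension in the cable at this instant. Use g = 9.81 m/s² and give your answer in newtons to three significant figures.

Take the radial direction toward the centre of the circle as positive. The component of the weight along the string toward the centre is −mg cos φ (φ measured from the bottom), so Newton's second law along the string gives T − mg cos φ = m v²/r.
cos 136° = -0.7193, so T = m(v²/r + g cos φ) = 1.75 × ((7.11)²/2.74 + 9.81 × -0.7193) = 1.75 × (18.45 + (-7.057)) = 1.75 × 11.39 = 19.94 N.

19.9 N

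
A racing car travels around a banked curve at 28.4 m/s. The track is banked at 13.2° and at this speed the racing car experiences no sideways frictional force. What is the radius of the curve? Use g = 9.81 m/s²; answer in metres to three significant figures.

Frictionless banking: tanθ = v²/(rg), so r = v²/(g tanθ).
r = (28.4)²/(9.81 × tan 13.2°) = 806.6/(9.81 × 0.2345) = 806.6/2.301 = 350.5 m.

351 m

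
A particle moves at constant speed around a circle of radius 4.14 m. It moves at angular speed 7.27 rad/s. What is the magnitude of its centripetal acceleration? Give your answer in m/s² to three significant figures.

v = ωr = 7.27 × 4.14 = 30.10 m/s.
a_c = v²/r = (30.10)²/4.14 = 905.9/4.14 = 218.8 m/s².

219 m/s²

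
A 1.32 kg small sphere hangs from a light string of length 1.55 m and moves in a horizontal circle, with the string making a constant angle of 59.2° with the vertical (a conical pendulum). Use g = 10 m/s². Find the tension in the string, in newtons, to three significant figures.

Vertically the bob has no acceleration, so T cosθ = mg.
T = mg/cosθ = 1.32 × 10.0 / cos 59.2° = 13.20/0.5120 = 25.78 N.

25.8 N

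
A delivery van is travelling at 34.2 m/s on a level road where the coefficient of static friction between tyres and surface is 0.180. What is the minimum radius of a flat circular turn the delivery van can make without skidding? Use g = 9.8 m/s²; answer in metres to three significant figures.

663 m

At the limit, μ_s m g = m v²/r, so r_min = v²/(μ_s g) = (34.2)²/(0.180 × 9.8) = 1170/1.764 = 663.1 m.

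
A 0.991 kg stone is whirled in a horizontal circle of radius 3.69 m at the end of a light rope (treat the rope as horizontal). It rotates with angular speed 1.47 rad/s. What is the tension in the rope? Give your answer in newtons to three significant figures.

v = ωr = 1.47 × 3.69 = 5.424 m/s.
The tension is the only horizontal force, so it supplies the full centripetal force: T = m v²/r = 0.991 × (5.424)²/3.69 = 0.991 × 29.42/3.69 = 7.902 N.

7.90 N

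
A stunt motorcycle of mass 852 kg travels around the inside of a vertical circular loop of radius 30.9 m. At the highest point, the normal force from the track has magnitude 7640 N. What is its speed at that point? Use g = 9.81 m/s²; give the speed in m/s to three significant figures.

At the top, N + mg = mv²/r, so v = √(r(N/m + g)) = √(30.9 × (7640/852 + 9.81)) = √(30.9 × 18.78) = √580.2 = 24.09 m/s.

24.1 m/s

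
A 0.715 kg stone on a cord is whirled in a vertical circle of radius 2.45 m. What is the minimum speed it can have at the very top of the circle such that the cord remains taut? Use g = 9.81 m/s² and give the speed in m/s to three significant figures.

At the top, both weight mg and T point toward the centre: T + mg = mv²/r.
At minimum speed T → 0, so mg = mv_min²/r ⇒ v_min = √(g r) = √(9.81 × 2.45) = 4.902 m/s.

4.90 m/s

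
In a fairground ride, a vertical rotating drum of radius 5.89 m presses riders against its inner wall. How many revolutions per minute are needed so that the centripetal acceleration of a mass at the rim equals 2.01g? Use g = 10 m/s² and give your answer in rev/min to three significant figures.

17.6 rev/min

Require ω²r = 2.01g, so ω = √(2.01 × 10.0/5.89) = 1.847 rad/s.
In rev/min: ω × 60/(2π) = 1.847 × 60/(2π) = 17.64 rev/min.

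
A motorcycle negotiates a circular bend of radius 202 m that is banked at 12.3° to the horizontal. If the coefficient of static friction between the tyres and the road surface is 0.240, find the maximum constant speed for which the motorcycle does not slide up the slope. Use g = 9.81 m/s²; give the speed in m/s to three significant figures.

At the maximum speed, friction acts down the slope at its limiting value f = μN. Radially (horizontal, toward centre): N sinθ + μN cosθ = mv²/r. Vertically: N cosθ − μN sinθ = mg.
Dividing: v² = r g (sinθ + μcosθ)/(cosθ − μsinθ).
sinθ + μcosθ = 0.2130 + 0.240×0.9770 = 0.4475; cosθ − μsinθ = 0.9770 − 0.240×0.2130 = 0.9259.
v² = 202 × 9.81 × 0.4475/0.9259 = 957.8 m²/s², so v = 30.95 m/s.

30.9 m/s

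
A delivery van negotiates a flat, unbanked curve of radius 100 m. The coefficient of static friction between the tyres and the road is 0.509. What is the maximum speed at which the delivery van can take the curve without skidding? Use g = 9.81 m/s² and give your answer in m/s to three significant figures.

22.3 m/s

The only inward force on a level bend is static friction, so at the limit f_s = μ_s N = μ_s m g = m v²/r.
Mass cancels: v_max = √(μ_s g r) = √(0.509 × 9.81 × 100) = √499.3 = 22.35 m/s.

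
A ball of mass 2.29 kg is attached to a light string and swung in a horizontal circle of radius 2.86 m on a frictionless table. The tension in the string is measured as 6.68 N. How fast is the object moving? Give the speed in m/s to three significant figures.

2.89 m/s

T = m v²/r ⇒ v = √(T r / m) = √(6.68 × 2.86 / 2.29) = √8.343 = 2.888 m/s.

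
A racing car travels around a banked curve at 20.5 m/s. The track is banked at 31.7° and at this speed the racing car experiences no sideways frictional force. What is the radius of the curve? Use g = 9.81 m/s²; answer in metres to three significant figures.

Frictionless banking: tanθ = v²/(rg), so r = v²/(g tanθ).
r = (20.5)²/(9.81 × tan 31.7°) = 420.2/(9.81 × 0.6176) = 420.2/6.059 = 69.36 m.

69.4 m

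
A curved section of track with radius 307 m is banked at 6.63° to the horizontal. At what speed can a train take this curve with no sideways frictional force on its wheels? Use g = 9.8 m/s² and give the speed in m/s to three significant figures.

18.7 m/s

On a frictionless banked curve, N sinθ = mv²/r and N cosθ = mg, so tanθ = v²/(rg).
v = √(r g tanθ) = √(307 × 9.8 × tan 6.63°) = √(307 × 9.8 × 0.1162) = √349.7 = 18.70 m/s.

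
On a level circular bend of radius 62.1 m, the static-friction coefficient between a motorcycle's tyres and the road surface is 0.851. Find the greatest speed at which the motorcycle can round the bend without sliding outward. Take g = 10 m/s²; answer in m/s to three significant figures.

23.0 m/s

The only inward force on a level bend is static friction, so at the limit f_s = μ_s N = μ_s m g = m v²/r.
Mass cancels: v_max = √(μ_s g r) = √(0.851 × 10.0 × 62.1) = √528.5 = 22.99 m/s.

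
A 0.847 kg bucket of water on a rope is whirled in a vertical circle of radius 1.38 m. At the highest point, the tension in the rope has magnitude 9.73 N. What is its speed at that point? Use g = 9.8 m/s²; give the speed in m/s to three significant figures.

5.42 m/s

At the top, T + mg = mv²/r, so v = √(r(T/m + g)) = √(1.38 × (9.73/0.847 + 9.8)) = √(1.38 × 21.29) = √29.38 = 5.420 m/s.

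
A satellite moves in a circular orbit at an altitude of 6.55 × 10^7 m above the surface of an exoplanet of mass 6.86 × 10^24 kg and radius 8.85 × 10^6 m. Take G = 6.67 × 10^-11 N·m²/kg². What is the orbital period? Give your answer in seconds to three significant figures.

r = R + h = 8.85 × 10^6 + 6.55 × 10^7 = 7.435 × 10^7 m. Gravity provides the centripetal force: G M m / r² = m v² / r ⇒ v = √(GM/r) = 2481 m/s.
T = 2πr/v = 2π × 7.435 × 10^7 / 2481 = 188300 s.

188000 s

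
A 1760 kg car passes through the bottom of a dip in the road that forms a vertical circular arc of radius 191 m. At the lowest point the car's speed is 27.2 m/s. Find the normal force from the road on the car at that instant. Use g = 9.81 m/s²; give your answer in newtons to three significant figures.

At the lowest point, N points up (toward the centre) and the weight mg points down (away from the centre), so the net inward force is N − mg = mv²/r.
N = m(v²/r + g) = 1760 × ((27.2)²/191 + 9.81) = 1760 × (3.874 + 9.81) = 1760 × 13.68 = 24080 N.

24100 N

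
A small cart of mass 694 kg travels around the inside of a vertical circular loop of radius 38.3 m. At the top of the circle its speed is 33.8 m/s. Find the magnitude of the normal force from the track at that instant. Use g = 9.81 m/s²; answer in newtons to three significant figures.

13900 N

At the top, both N and the weight mg point inward (toward the centre), so N + mg = mv²/r.
N = m(v²/r − g) = 694 × ((33.8)²/38.3 − 9.81) = 694 × (29.83 − 9.81) = 694 × 20.02 = 13890 N.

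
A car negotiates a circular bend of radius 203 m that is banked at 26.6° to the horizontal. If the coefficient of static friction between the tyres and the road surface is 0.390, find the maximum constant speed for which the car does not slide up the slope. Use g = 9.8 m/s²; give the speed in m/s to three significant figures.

46.9 m/s

At the maximum speed, friction acts down the slope at its limiting value f = μN. Radially (horizontal, toward centre): N sinθ + μN cosθ = mv²/r. Vertically: N cosθ − μN sinθ = mg.
Dividing: v² = r g (sinθ + μcosθ)/(cosθ − μsinθ).
sinθ + μcosθ = 0.4478 + 0.390×0.8942 = 0.7965; cosθ − μsinθ = 0.8942 − 0.390×0.4478 = 0.7195.
v² = 203 × 9.8 × 0.7965/0.7195 = 2202 m²/s², so v = 46.93 m/s.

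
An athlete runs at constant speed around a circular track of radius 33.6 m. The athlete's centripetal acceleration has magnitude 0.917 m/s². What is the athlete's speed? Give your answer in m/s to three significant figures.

5.55 m/s

a_c = v²/r ⇒ v = √(a_c · r) = √(0.917 × 33.6) = √30.81 = 5.551 m/s.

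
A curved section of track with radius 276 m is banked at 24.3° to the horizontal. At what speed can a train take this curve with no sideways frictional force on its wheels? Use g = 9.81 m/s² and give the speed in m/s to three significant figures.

On a frictionless banked curve, N sinθ = mv²/r and N cosθ = mg, so tanθ = v²/(rg).
v = √(r g tanθ) = √(276 × 9.81 × tan 24.3°) = √(276 × 9.81 × 0.4515) = √1223 = 34.96 m/s.

35.0 m/s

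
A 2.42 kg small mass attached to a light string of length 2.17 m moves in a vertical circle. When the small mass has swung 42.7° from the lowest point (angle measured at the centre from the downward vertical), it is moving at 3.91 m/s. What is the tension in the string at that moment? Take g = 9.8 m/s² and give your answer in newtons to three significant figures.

34.5 N

Take the radial direction toward the centre of the circle as positive. The component of the weight along the string toward the centre is −mg cos φ (φ measured from the bottom), so Newton's second law along the string gives T − mg cos φ = m v²/r.
cos 42.7° = 0.7349, so T = m(v²/r + g cos φ) = 2.42 × ((3.91)²/2.17 + 9.8 × 0.7349) = 2.42 × (7.045 + (7.202)) = 2.42 × 14.25 = 34.48 N.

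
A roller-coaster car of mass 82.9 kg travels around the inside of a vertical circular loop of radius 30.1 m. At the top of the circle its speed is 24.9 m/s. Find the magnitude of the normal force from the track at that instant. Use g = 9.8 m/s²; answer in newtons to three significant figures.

At the top, both N and the weight mg point inward (toward the centre), so N + mg = mv²/r.
N = m(v²/r − g) = 82.9 × ((24.9)²/30.1 − 9.8) = 82.9 × (20.60 − 9.8) = 82.9 × 10.80 = 895.2 N.

895 N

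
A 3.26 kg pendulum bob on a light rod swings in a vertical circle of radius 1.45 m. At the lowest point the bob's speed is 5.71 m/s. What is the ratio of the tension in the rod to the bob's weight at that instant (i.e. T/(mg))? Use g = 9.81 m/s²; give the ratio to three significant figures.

At the bottom, T − mg = mv²/r, so T = m(v²/r + g) and T/(mg) = v²/(rg) + 1 = (5.71)²/(1.45 × 9.81) + 1 = 2.292 + 1 = 3.292.

3.29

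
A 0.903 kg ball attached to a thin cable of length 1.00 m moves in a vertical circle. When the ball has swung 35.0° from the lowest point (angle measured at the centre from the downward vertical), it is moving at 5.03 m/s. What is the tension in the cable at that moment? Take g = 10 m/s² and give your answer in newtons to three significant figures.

30.2 N

Take the radial direction toward the centre of the circle as positive. The component of the weight along the string toward the centre is −mg cos φ (φ measured from the bottom), so Newton's second law along the string gives T − mg cos φ = m v²/r.
cos 35.0° = 0.8192, so T = m(v²/r + g cos φ) = 0.903 × ((5.03)²/1.00 + 10.0 × 0.8192) = 0.903 × (25.30 + (8.192)) = 0.903 × 33.49 = 30.24 N.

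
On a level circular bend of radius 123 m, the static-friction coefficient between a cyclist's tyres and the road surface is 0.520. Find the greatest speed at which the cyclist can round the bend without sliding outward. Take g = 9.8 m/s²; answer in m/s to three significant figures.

25.0 m/s

Friction provides the centripetal force on a flat curve. At maximum speed it is at its limiting value: μ_s m g = m v²/r.
Mass cancels: v_max = √(μ_s g r) = √(0.520 × 9.8 × 123) = √626.8 = 25.04 m/s.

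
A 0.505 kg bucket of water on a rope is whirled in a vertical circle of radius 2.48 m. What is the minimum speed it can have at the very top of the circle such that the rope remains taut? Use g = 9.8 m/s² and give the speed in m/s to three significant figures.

At the highest point the centre is directly below, so both the weight and T act inward: T + mg = mv²/r.
At minimum speed T → 0, so mg = mv_min²/r ⇒ v_min = √(g r) = √(9.8 × 2.48) = 4.930 m/s.

4.93 m/s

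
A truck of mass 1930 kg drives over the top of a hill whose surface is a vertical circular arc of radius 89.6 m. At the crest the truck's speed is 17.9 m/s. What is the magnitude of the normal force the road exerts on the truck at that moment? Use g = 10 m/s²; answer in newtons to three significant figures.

12400 N

At the crest the centripetal acceleration points downward (toward the centre of the arc), so mg − N = mv²/r.
N = m(g − v²/r) = 1930 × (10.0 − (17.9)²/89.6) = 1930 × (10.0 − 3.576) = 1930 × 6.424 = 12400 N.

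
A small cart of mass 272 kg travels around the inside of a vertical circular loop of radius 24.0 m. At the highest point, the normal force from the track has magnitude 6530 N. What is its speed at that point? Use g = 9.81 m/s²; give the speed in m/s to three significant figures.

At the top, N + mg = mv²/r, so v = √(r(N/m + g)) = √(24.0 × (6530/272 + 9.81)) = √(24.0 × 33.82) = √811.6 = 28.49 m/s.

28.5 m/s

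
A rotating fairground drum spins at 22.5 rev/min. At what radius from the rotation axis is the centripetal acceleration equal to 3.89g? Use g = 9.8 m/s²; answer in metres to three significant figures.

ω = 22.5 rev/min × 2π/60 = 2.356 rad/s.
a_c = ω²r = 3.89g ⇒ r = 3.89 × 9.8 / (2.356)² = 38.12/5.552 = 6.867 m.

6.87 m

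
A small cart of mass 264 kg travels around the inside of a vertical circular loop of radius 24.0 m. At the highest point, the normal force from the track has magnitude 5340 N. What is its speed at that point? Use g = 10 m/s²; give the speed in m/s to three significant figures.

26.9 m/s

At the top, N + mg = mv²/r, so v = √(r(N/m + g)) = √(24.0 × (5340/264 + 10.0)) = √(24.0 × 30.23) = √725.5 = 26.93 m/s.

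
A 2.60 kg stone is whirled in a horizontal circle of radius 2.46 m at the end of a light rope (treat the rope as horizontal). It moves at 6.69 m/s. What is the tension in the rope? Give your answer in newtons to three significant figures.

The tension is the only horizontal force, so it supplies the full centripetal force: T = m v²/r = 2.60 × (6.690)²/2.46 = 2.60 × 44.76/2.46 = 47.30 N.

47.3 N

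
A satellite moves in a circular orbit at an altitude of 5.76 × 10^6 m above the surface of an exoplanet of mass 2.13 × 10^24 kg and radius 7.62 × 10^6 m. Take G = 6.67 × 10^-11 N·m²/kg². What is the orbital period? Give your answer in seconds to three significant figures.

r = R + h = 7.62 × 10^6 + 5.76 × 10^6 = 1.338 × 10^7 m. Gravity provides the centripetal force: G M m / r² = m v² / r ⇒ v = √(GM/r) = 3259 m/s.
T = 2πr/v = 2π × 1.338 × 10^7 / 3259 = 25800 s.

25800 s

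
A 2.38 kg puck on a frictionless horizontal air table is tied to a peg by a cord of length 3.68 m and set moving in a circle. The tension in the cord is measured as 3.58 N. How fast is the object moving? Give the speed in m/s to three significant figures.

2.35 m/s

T = m v²/r ⇒ v = √(T r / m) = √(3.58 × 3.68 / 2.38) = √5.535 = 2.353 m/s.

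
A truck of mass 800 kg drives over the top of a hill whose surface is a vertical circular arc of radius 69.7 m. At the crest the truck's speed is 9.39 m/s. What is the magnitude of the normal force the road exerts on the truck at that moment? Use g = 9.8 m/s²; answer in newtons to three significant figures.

6830 N

At the crest the centripetal acceleration points downward (toward the centre of the arc), so mg − N = mv²/r.
N = m(g − v²/r) = 800 × (9.8 − (9.39)²/69.7) = 800 × (9.8 − 1.265) = 800 × 8.535 = 6828 N.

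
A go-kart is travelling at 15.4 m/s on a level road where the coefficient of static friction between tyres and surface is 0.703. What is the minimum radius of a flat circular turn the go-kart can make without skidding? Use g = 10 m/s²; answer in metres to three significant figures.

33.7 m

At the limit, μ_s m g = m v²/r, so r_min = v²/(μ_s g) = (15.4)²/(0.703 × 10.0) = 237.2/7.030 = 33.74 m.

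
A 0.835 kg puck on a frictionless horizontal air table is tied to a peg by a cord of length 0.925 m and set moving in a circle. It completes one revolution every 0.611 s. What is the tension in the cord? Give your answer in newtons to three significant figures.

81.7 N

v = 2πr/T = 2π × 0.925/0.611 = 9.512 m/s.
The tension is the only horizontal force, so it supplies the full centripetal force: T = m v²/r = 0.835 × (9.512)²/0.925 = 0.835 × 90.48/0.925 = 81.68 N.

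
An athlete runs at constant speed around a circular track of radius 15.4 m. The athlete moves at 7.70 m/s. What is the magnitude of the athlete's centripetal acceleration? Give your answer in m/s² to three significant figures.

3.85 m/s²

a_c = v²/r = (7.700)²/15.4 = 59.29/15.4 = 3.850 m/s².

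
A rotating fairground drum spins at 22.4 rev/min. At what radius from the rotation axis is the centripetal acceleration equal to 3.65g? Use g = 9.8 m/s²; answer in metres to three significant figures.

ω = 22.4 rev/min × 2π/60 = 2.346 rad/s.
a_c = ω²r = 3.65g ⇒ r = 3.65 × 9.8 / (2.346)² = 35.77/5.502 = 6.501 m.

6.50 m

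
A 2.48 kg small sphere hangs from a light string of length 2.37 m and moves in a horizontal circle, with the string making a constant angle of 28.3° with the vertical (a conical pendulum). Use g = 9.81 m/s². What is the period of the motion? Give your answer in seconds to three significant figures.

2.90 s

r = L sinθ = 1.124 m. From T sinθ = mω²r and T cosθ = mg: tanθ = ω²r/g, so ω² = g tanθ / r = g/(L cosθ).
ω = √(g/(L cosθ)) = √(9.81/(2.37 × 0.8805)) = √4.701 = 2.168 rad/s.
Period = 2π/ω = 2.898 s.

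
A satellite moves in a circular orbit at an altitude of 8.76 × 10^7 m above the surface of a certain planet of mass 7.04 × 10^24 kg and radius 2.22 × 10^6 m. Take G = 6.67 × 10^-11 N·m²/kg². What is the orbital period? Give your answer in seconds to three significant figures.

247000 s

r = R + h = 2.22 × 10^6 + 8.76 × 10^7 = 8.982 × 10^7 m. Gravity provides the centripetal force: G M m / r² = m v² / r ⇒ v = √(GM/r) = 2286 m/s.
T = 2πr/v = 2π × 8.982 × 10^7 / 2286 = 246800 s.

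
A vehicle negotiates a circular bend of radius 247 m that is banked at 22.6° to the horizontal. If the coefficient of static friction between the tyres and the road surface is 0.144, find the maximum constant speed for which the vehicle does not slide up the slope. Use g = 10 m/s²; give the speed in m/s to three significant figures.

At the maximum speed, friction acts down the slope at its limiting value f = μN. Radially (horizontal, toward centre): N sinθ + μN cosθ = mv²/r. Vertically: N cosθ − μN sinθ = mg.
Dividing: v² = r g (sinθ + μcosθ)/(cosθ − μsinθ).
sinθ + μcosθ = 0.3843 + 0.144×0.9232 = 0.5172; cosθ − μsinθ = 0.9232 − 0.144×0.3843 = 0.8679.
v² = 247 × 10.0 × 0.5172/0.8679 = 1472 m²/s², so v = 38.37 m/s.

38.4 m/s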